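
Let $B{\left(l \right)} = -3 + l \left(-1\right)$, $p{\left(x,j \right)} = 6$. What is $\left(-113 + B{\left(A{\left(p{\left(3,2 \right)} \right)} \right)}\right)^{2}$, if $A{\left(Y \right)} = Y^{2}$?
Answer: $23104$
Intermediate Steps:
$B{\left(l \right)} = -3 - l$
$\left(-113 + B{\left(A{\left(p{\left(3,2 \right)} \right)} \right)}\right)^{2} = \left(-113 - 39\right)^{2} = \left(-152\right)^{2} = 23104$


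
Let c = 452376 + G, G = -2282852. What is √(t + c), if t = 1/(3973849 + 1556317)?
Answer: I*√105824128997262810/240442 ≈ 1353.0*I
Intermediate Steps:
t = 1/5530166 ≈ 1.8083e-7
c = -1830476 (c = 452376 - 2282852 = -1830476)
√(t + c) = √(1/5530166 - 1830476) = √(-10122836139015/5530166) = I*√105824128997262810/240442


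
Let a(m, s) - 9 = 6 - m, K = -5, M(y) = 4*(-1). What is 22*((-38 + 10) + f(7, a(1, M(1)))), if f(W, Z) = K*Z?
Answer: -2156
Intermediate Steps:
M(y) = -4
a(m, s) = 15 - m (a(m, s) = 9 + (6 - m) = 15 - m)
f(W, Z) = -5*Z
22*((-38 + 10) + f(7, a(1, M(1)))) = 22*((-38 + 10) - 5*(15 - 1*1)) = 22*(-28 - 5*(15 - 1)) = 22*(-28 - 5*14) = 22*(-28 - 70) = 22*(-98) = -2156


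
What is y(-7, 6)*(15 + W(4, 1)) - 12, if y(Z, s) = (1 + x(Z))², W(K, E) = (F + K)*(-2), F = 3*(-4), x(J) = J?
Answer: 1104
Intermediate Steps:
F = -12
W(K, E) = 24 - 2*K (W(K, E) = (-12 + K)*(-2) = 24 - 2*K)
y(Z, s) = (1 + Z)²
y(-7, 6)*(15 + W(4, 1)) - 12 = (1 - 7)²*(15 + (24 - 2*4)) - 12 = (-6)²*(15 + (24 - 8)) - 12 = 36*(15 + 16) - 12 = 36*31 - 12 = 1116 - 12 = 1104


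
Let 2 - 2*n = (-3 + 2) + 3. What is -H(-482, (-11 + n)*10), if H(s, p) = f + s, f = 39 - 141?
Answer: 584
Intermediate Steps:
f = -102
n = 0 (n = 1 - ((-3 + 2) + 3)/2 = 1 - (-1 + 3)/2 = 1 - 1/2*2 = 1 - 1 = 0)
H(s, p) = -102 + s
-H(-482, (-11 + n)*10) = -(-102 - 482) = -1*(-584) = 584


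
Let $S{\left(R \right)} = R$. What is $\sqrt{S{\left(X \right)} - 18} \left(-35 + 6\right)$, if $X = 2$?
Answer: $- 116 i \approx - 116.0 i$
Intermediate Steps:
$\sqrt{S{\left(X \right)} - 18} \left(-35 + 6\right) = \sqrt{2 - 18} \left(-35 + 6\right) = \sqrt{-16} \left(-29\right) = 4 i \left(-29\right) = - 116 i$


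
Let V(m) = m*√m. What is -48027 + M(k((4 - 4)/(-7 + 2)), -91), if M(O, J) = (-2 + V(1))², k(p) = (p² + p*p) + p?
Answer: -48026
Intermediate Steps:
V(m) = m^(3/2)
k(p) = p + 2*p² (k(p) = (p² + p²) + p = 2*p² + p = p + 2*p²)
M(O, J) = 1 (M(O, J) = (-2 + 1^(3/2))² = (-2 + 1)² = (-1)² = 1)
-48027 + M(k((4 - 4)/(-7 + 2)), -91) = -48027 + 1 = -48026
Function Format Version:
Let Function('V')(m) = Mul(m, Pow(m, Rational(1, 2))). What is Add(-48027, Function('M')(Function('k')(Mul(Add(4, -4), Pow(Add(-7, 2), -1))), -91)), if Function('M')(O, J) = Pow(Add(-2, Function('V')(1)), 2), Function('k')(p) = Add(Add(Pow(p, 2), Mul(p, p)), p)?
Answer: -48026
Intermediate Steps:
Function('V')(m) = Pow(m, Rational(3, 2))
Function('k')(p) = Add(p, Mul(2, Pow(p, 2))) (Function('k')(p) = Add(Add(Pow(p, 2), Pow(p, 2)), p) = Add(Mul(2, Pow(p, 2)), p) = Add(p, Mul(2, Pow(p, 2))))
Function('M')(O, J) = 1 (Function('M')(O, J) = Pow(Add(-2, Pow(1, Rational(3, 2))), 2) = Pow(Add(-2, 1), 2) = Pow(-1, 2) = 1)
Add(-48027, Function('M')(Function('k')(Mul(Add(4, -4), Pow(Add(-7, 2), -1))), -91)) = Add(-48027, 1) = -48026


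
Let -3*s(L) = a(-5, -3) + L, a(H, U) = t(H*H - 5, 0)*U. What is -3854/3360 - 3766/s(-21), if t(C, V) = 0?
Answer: -905767/1680 ≈ -539.15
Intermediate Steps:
a(H, U) = 0 (a(H, U) = 0*U = 0)
s(L) = -L/3 (s(L) = -(0 + L)/3 = -L/3)
-3854/3360 - 3766/s(-21) = -3854/3360 - 3766/((-1/3*(-21))) = -3854*1/3360 - 3766/7 = -1927/1680 - 3766*1/7 = -1927/1680 - 538 = -905767/1680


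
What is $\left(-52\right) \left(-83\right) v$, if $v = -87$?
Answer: $-375492$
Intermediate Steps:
$\left(-52\right) \left(-83\right) v = \left(-52\right) \left(-83\right) \left(-87\right) = 4316 \left(-87\right) = -375492$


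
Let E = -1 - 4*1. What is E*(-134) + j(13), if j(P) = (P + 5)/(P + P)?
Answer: 8719/13 ≈ 670.69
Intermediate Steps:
E = -5 (E = -1 - 4 = -5)
j(P) = (5 + P)/(2*P) (j(P) = (5 + P)/((2*P)) = (5 + P)*(1/(2*P)) = (5 + P)/(2*P))
E*(-134) + j(13) = -5*(-134) + (½)*(5 + 13)/13 = 670 + (½)*(1/13)*18 = 670 + 9/13 = 8719/13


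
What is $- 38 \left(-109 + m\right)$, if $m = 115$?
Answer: $-228$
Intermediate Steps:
$- 38 \left(-109 + m\right) = - 38 \left(-109 + 115\right) = \left(-38\right) 6 = -228$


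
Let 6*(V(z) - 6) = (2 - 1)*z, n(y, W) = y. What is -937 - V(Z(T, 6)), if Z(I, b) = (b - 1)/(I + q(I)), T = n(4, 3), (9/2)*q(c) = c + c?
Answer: -98087/104 ≈ -943.14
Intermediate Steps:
q(c) = 4*c/9 (q(c) = 2*(c + c)/9 = 2*(2*c)/9 = 4*c/9)
T = 4
Z(I, b) = 9*(-1 + b)/(13*I) (Z(I, b) = (b - 1)/(I + 4*I/9) = (-1 + b)/((13*I/9)) = (-1 + b)*(9/(13*I)) = 9*(-1 + b)/(13*I))
V(z) = 6 + z/6 (V(z) = 6 + ((2 - 1)*z)/6 = 6 + (1*z)/6 = 6 + z/6)
-937 - V(Z(T, 6)) = -937 - (6 + ((9/13)*(-1 + 6)/4)/6) = -937 - (6 + ((9/13)*(¼)*5)/6) = -937 - (6 + (⅙)*(45/52)) = -937 - (6 + 15/104) = -937 - 1*639/104 = -937 - 639/104 = -98087/104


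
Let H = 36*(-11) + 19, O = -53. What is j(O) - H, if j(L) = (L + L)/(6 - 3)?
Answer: 1025/3 ≈ 341.67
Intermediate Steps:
j(L) = 2*L/3 (j(L) = (2*L)/3 = (2*L)*(⅓) = 2*L/3)
H = -377 (H = -396 + 19 = -377)
j(O) - H = (⅔)*(-53) - 1*(-377) = -106/3 + 377 = 1025/3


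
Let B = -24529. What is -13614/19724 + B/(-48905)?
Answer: -90991337/482301110 ≈ -0.18866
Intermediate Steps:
-13614/19724 + B/(-48905) = -13614/19724 - 24529/(-48905) = -13614*1/19724 - 24529*(-1/48905) = -6807/9862 + 24529/48905 = -90991337/482301110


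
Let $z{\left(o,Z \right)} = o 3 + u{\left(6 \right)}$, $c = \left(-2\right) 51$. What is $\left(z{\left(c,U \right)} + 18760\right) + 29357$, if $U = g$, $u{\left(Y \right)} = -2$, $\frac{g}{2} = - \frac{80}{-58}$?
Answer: $47809$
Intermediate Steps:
$g = \frac{80}{29}$ ($g = 2 \left(- \frac{80}{-58}\right) = 2 \left(\left(-80\right) \left(- \frac{1}{58}\right)\right) = 2 \cdot \frac{40}{29} = \frac{80}{29} \approx 2.7586$)
$U = \frac{80}{29} \approx 2.7586$
$c = -102$
$z{\left(o,Z \right)} = -2 + 3 o$ ($z{\left(o,Z \right)} = o 3 - 2 = 3 o - 2 = -2 + 3 o$)
$\left(z{\left(c,U \right)} + 18760\right) + 29357 = \left(\left(-2 + 3 \left(-102\right)\right) + 18760\right) + 29357 = \left(\left(-2 - 306\right) + 18760\right) + 29357 = \left(-308 + 18760\right) + 29357 = 18452 + 29357 = 47809$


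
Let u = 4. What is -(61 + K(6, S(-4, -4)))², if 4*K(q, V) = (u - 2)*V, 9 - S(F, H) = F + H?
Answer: -19321/4 ≈ -4830.3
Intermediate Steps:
S(F, H) = 9 - F - H (S(F, H) = 9 - (F + H) = 9 + (-F - H) = 9 - F - H)
K(q, V) = V/2 (K(q, V) = ((4 - 2)*V)/4 = (2*V)/4 = V/2)
-(61 + K(6, S(-4, -4)))² = -(61 + (9 - 1*(-4) - 1*(-4))/2)² = -(61 + (9 + 4 + 4)/2)² = -(61 + (½)*17)² = -(61 + 17/2)² = -(139/2)² = -1*19321/4 = -19321/4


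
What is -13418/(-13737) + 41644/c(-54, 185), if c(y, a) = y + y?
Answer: -47551207/123633 ≈ -384.62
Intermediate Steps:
c(y, a) = 2*y
-13418/(-13737) + 41644/c(-54, 185) = -13418/(-13737) + 41644/((2*(-54))) = -13418*(-1/13737) + 41644/(-108) = 13418/13737 + 41644*(-1/108) = 13418/13737 - 10411/27 = -47551207/123633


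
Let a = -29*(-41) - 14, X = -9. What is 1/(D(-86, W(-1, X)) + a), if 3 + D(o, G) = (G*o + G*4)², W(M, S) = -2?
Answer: 1/28068 ≈ 3.5628e-5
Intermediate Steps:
D(o, G) = -3 + (4*G + G*o)² (D(o, G) = -3 + (G*o + G*4)² = -3 + (G*o + 4*G)² = -3 + (4*G + G*o)²)
a = 1175 (a = 1189 - 14 = 1175)
1/(D(-86, W(-1, X)) + a) = 1/((-3 + (-2)²*(4 - 86)²) + 1175) = 1/((-3 + 4*(-82)²) + 1175) = 1/((-3 + 4*6724) + 1175) = 1/((-3 + 26896) + 1175) = 1/(26893 + 1175) = 1/28068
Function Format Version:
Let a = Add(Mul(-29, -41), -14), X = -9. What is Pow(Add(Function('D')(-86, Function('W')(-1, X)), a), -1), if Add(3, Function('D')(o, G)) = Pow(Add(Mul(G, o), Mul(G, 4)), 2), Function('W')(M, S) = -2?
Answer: Rational(1, 28068) ≈ 3.5628e-5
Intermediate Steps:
Function('D')(o, G) = Add(-3, Pow(Add(Mul(4, G), Mul(G, o)), 2)) (Function('D')(o, G) = Add(-3, Pow(Add(Mul(G, o), Mul(G, 4)), 2)) = Add(-3, Pow(Add(Mul(G, o), Mul(4, G)), 2)) = Add(-3, Pow(Add(Mul(4, G), Mul(G, o)), 2)))
a = 1175 (a = Add(1189, -14) = 1175)
Pow(Add(Function('D')(-86, Function('W')(-1, X)), a), -1) = Pow(Add(Add(-3, Mul(Pow(-2, 2), Pow(Add(4, -86), 2))), 1175), -1) = Pow(Add(Add(-3, Mul(4, Pow(-82, 2))), 1175), -1) = Pow(Add(Add(-3, Mul(4, 6724)), 1175), -1) = Pow(Add(Add(-3, 26896), 1175), -1) = Pow(Add(26893, 1175), -1) = Pow(28068, -1) = Rational(1, 28068)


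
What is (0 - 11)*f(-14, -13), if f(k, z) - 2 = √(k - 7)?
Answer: -22 - 11*I*√21 ≈ -22.0 - 50.408*I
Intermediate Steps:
f(k, z) = 2 + √(-7 + k) (f(k, z) = 2 + √(k - 7) = 2 + √(-7 + k))
(0 - 11)*f(-14, -13) = (0 - 11)*(2 + √(-7 - 14)) = -11*(2 + √(-21)) = -11*(2 + I*√21) = -22 - 11*I*√21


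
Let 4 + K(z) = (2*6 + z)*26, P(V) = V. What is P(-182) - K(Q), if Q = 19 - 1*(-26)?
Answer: -1660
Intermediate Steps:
Q = 45 (Q = 19 + 26 = 45)
K(z) = 308 + 26*z (K(z) = -4 + (2*6 + z)*26 = -4 + (12 + z)*26 = -4 + (312 + 26*z) = 308 + 26*z)
P(-182) - K(Q) = -182 - (308 + 26*45) = -182 - (308 + 1170) = -182 - 1*1478 = -182 - 1478 = -1660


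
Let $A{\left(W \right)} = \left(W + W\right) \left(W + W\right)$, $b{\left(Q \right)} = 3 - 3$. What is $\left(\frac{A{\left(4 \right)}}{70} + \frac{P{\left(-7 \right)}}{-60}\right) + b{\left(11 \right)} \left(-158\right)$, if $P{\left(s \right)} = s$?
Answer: $\frac{433}{420} \approx 1.031$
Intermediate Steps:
$b{\left(Q \right)} = 0$ ($b{\left(Q \right)} = 3 - 3 = 0$)
$A{\left(W \right)} = 4 W^{2}$ ($A{\left(W \right)} = 2 W 2 W = 4 W^{2}$)
$\left(\frac{A{\left(4 \right)}}{70} + \frac{P{\left(-7 \right)}}{-60}\right) + b{\left(11 \right)} \left(-158\right) = \left(\frac{4 \cdot 4^{2}}{70} - \frac{7}{-60}\right) + 0 \left(-158\right) = \left(4 \cdot 16 \cdot \frac{1}{70} - - \frac{7}{60}\right) + 0 = \left(64 \cdot \frac{1}{70} + \frac{7}{60}\right) + 0 = \left(\frac{32}{35} + \frac{7}{60}\right) + 0 = \frac{433}{420} + 0 = \frac{433}{420}$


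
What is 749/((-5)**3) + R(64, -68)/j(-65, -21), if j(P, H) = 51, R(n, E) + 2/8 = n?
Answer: -2371/500 ≈ -4.7420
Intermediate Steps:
R(n, E) = -1/4 + n
749/((-5)**3) + R(64, -68)/j(-65, -21) = 749/((-5)**3) + (-1/4 + 64)/51 = 749/(-125) + (255/4)*(1/51) = 749*(-1/125) + 5/4 = -749/125 + 5/4 = -2371/500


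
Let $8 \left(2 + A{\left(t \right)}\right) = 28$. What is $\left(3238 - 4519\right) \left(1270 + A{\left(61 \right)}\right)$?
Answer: $- \frac{3257583}{2} \approx -1.6288 \cdot 10^{6}$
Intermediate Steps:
$A{\left(t \right)} = \frac{3}{2}$ ($A{\left(t \right)} = -2 + \frac{1}{8} \cdot 28 = -2 + \frac{7}{2} = \frac{3}{2}$)
$\left(3238 - 4519\right) \left(1270 + A{\left(61 \right)}\right) = \left(3238 - 4519\right) \left(1270 + \frac{3}{2}\right) = \left(-1281\right) \frac{2543}{2} = - \frac{3257583}{2}$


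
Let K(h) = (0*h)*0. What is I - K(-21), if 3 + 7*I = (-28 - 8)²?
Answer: 1293/7 ≈ 184.71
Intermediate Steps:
I = 1293/7 (I = -3/7 + (-28 - 8)²/7 = -3/7 + (⅐)*(-36)² = -3/7 + (⅐)*1296 = -3/7 + 1296/7 = 1293/7 ≈ 184.71)
K(h) = 0 (K(h) = 0*0 = 0)
I - K(-21) = 1293/7 - 1*0 = 1293/7 + 0 = 1293/7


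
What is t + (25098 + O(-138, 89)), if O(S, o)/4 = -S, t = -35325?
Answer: -9675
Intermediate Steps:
O(S, o) = -4*S (O(S, o) = 4*(-S) = -4*S)
t + (25098 + O(-138, 89)) = -35325 + (25098 - 4*(-138)) = -35325 + (25098 + 552) = -35325 + 25650 = -9675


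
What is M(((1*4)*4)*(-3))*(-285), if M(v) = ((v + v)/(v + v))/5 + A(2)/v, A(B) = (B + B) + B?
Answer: -171/8 ≈ -21.375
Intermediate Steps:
A(B) = 3*B (A(B) = 2*B + B = 3*B)
M(v) = ⅕ + 6/v (M(v) = ((v + v)/(v + v))/5 + (3*2)/v = ((2*v)/((2*v)))*(⅕) + 6/v = ((2*v)*(1/(2*v)))*(⅕) + 6/v = 1*(⅕) + 6/v = ⅕ + 6/v)
M(((1*4)*4)*(-3))*(-285) = ((30 + ((1*4)*4)*(-3))/(5*((((1*4)*4)*(-3)))))*(-285) = ((30 + (4*4)*(-3))/(5*(((4*4)*(-3)))))*(-285) = ((30 + 16*(-3))/(5*((16*(-3)))))*(-285) = ((⅕)*(30 - 48)/(-48))*(-285) = ((⅕)*(-1/48)*(-18))*(-285) = (3/40)*(-285) = -171/8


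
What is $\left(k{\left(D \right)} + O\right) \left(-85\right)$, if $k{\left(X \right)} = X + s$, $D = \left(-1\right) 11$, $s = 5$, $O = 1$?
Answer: $425$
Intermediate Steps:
$D = -11$
$k{\left(X \right)} = 5 + X$ ($k{\left(X \right)} = X + 5 = 5 + X$)
$\left(k{\left(D \right)} + O\right) \left(-85\right) = \left(\left(5 - 11\right) + 1\right) \left(-85\right) = \left(-6 + 1\right) \left(-85\right) = \left(-5\right) \left(-85\right) = 425$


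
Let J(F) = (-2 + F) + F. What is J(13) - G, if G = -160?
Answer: 184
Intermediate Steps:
J(F) = -2 + 2*F
J(13) - G = (-2 + 2*13) - 1*(-160) = (-2 + 26) + 160 = 24 + 160 = 184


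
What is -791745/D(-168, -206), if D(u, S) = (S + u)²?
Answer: -791745/139876 ≈ -5.6603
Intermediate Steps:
-791745/D(-168, -206) = -791745/(-206 - 168)² = -791745/((-374)²) = -791745/139876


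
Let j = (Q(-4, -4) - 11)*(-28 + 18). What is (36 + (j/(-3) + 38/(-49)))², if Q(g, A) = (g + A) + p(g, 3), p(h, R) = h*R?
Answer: 100240144/21609 ≈ 4638.8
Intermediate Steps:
p(h, R) = R*h
Q(g, A) = A + 4*g (Q(g, A) = (g + A) + 3*g = (A + g) + 3*g = A + 4*g)
j = 310 (j = ((-4 + 4*(-4)) - 11)*(-28 + 18) = ((-4 - 16) - 11)*(-10) = (-20 - 11)*(-10) = -31*(-10) = 310)
(36 + (j/(-3) + 38/(-49)))² = (36 + (310/(-3) + 38/(-49)))² = (36 + (310*(-⅓) + 38*(-1/49)))² = (36 + (-310/3 - 38/49))² = (36 - 15304/147)² = (-10012/147)² = 100240144/21609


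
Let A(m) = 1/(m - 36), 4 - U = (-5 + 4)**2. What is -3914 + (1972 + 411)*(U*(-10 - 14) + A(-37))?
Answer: -12813153/73 ≈ -1.7552e+5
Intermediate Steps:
U = 3 (U = 4 - (-5 + 4)**2 = 4 - 1*(-1)**2 = 4 - 1*1 = 4 - 1 = 3)
A(m) = 1/(-36 + m)
-3914 + (1972 + 411)*(U*(-10 - 14) + A(-37)) = -3914 + (1972 + 411)*(3*(-10 - 14) + 1/(-36 - 37)) = -3914 + 2383*(3*(-24) + 1/(-73)) = -3914 + 2383*(-72 - 1/73) = -3914 + 2383*(-5257/73) = -3914 - 12527431/73 = -12813153/73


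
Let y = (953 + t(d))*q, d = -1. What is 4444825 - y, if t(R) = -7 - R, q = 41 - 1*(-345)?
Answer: 4079283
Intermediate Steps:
q = 386 (q = 41 + 345 = 386)
y = 365542 (y = (953 + (-7 - 1*(-1)))*386 = (953 + (-7 + 1))*386 = (953 - 6)*386 = 947*386 = 365542)
4444825 - y = 4444825 - 1*365542 = 4444825 - 365542 = 4079283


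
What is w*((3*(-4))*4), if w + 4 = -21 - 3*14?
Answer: 3216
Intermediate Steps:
w = -67 (w = -4 + (-21 - 3*14) = -4 + (-21 - 42) = -4 - 63 = -67)
w*((3*(-4))*4) = -67*3*(-4)*4 = -(-804)*4 = -67*(-48) = 3216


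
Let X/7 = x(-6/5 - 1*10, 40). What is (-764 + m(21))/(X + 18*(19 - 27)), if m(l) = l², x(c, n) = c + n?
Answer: -1615/288 ≈ -5.6076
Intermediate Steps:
X = 1008/5 (X = 7*((-6/5 - 1*10) + 40) = 7*((-6*⅕ - 10) + 40) = 7*((-6/5 - 10) + 40) = 7*(-56/5 + 40) = 7*(144/5) = 1008/5 ≈ 201.60)
(-764 + m(21))/(X + 18*(19 - 27)) = (-764 + 21²)/(1008/5 + 18*(19 - 27)) = (-764 + 441)/(1008/5 + 18*(-8)) = -323/(1008/5 - 144) = -323/288/5 = -323*5/288 = -1615/288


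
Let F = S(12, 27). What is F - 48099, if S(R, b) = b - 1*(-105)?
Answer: -47967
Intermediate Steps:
S(R, b) = 105 + b (S(R, b) = b + 105 = 105 + b)
F = 132 (F = 105 + 27 = 132)
F - 48099 = 132 - 48099 = -47967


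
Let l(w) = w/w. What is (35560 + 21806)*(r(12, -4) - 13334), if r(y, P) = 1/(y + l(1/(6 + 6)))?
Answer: -9943879806/13 ≈ -7.6491e+8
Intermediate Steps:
l(w) = 1
r(y, P) = 1/(1 + y) (r(y, P) = 1/(y + 1) = 1/(1 + y))
(35560 + 21806)*(r(12, -4) - 13334) = (35560 + 21806)*(1/(1 + 12) - 13334) = 57366*(1/13 - 13334) = 57366*(-173341/13) = -9943879806/13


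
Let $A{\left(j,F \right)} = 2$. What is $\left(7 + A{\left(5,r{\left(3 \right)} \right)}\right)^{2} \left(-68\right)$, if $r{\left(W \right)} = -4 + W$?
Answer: $-5508$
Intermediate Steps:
$\left(7 + A{\left(5,r{\left(3 \right)} \right)}\right)^{2} \left(-68\right) = \left(7 + 2\right)^{2} \left(-68\right) = 9^{2} \left(-68\right) = 81 \left(-68\right) = -5508$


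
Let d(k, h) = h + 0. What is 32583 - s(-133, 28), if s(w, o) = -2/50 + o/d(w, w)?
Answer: 15477044/475 ≈ 32583.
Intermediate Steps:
d(k, h) = h
s(w, o) = -1/25 + o/w (s(w, o) = -2/50 + o/w = -2*1/50 + o/w = -1/25 + o/w)
32583 - s(-133, 28) = 32583 - (28 - 1/25*(-133))/(-133) = 32583 - (-1)*(28 + 133/25)/133 = 32583 - (-1)*833/(133*25) = 32583 - 1*(-119/475) = 32583 + 119/475 = 15477044/475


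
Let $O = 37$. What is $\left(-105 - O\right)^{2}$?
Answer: $20164$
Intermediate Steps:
$\left(-105 - O\right)^{2} = \left(-105 - 37\right)^{2} = \left(-142\right)^{2} = 20164$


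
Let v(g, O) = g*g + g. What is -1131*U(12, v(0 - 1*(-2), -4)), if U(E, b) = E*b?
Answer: -81432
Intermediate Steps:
v(g, O) = g + g² (v(g, O) = g² + g = g + g²)
-1131*U(12, v(0 - 1*(-2), -4)) = -13572*(0 - 1*(-2))*(1 + (0 - 1*(-2))) = -13572*(0 + 2)*(1 + (0 + 2)) = -13572*2*(1 + 2) = -13572*2*3 = -13572*6 = -1131*72 = -81432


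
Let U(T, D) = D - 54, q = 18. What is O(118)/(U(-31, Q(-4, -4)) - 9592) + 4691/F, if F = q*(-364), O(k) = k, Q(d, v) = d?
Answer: -23020643/31613400 ≈ -0.72819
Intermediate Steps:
F = -6552 (F = 18*(-364) = -6552)
U(T, D) = -54 + D
O(118)/(U(-31, Q(-4, -4)) - 9592) + 4691/F = 118/((-54 - 4) - 9592) + 4691/(-6552) = 118/(-58 - 9592) + 4691*(-1/6552) = 118/(-9650) - 4691/6552 = 118*(-1/9650) - 4691/6552 = -59/4825 - 4691/6552 = -23020643/31613400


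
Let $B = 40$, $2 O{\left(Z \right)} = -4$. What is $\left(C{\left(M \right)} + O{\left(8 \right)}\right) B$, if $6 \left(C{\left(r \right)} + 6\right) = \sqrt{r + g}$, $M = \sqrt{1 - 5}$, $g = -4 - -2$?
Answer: $-320 + \frac{20 \sqrt{-2 + 2 i}}{3} \approx -315.71 + 10.358 i$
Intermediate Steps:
$g = -2$ ($g = -4 + 2 = -2$)
$O{\left(Z \right)} = -2$ ($O{\left(Z \right)} = \frac{1}{2} \left(-4\right) = -2$)
$M = 2 i$ ($M = \sqrt{-4} = 2 i \approx 2.0 i$)
$C{\left(r \right)} = -6 + \frac{\sqrt{-2 + r}}{6}$ ($C{\left(r \right)} = -6 + \frac{\sqrt{r - 2}}{6} = -6 + \frac{\sqrt{-2 + r}}{6}$)
$\left(C{\left(M \right)} + O{\left(8 \right)}\right) B = \left(\left(-6 + \frac{\sqrt{-2 + 2 i}}{6}\right) - 2\right) 40 = \left(-8 + \frac{\sqrt{-2 + 2 i}}{6}\right) 40 = -320 + \frac{20 \sqrt{-2 + 2 i}}{3}$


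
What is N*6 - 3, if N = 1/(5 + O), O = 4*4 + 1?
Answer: -30/11 ≈ -2.7273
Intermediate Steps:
O = 17 (O = 16 + 1 = 17)
N = 1/22 (N = 1/(5 + 17) = 1/22 ≈ 0.045455)
N*6 - 3 = (1/22)*6 - 3 = 3/11 - 3 = -30/11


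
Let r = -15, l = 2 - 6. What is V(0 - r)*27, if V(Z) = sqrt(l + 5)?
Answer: 27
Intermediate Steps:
l = -4
V(Z) = 1 (V(Z) = sqrt(-4 + 5) = sqrt(1) = 1)
V(0 - r)*27 = 1*27 = 27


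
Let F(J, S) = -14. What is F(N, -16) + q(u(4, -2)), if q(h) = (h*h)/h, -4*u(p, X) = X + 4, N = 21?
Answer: -29/2 ≈ -14.500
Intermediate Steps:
u(p, X) = -1 - X/4 (u(p, X) = -(X + 4)/4 = -(4 + X)/4 = -1 - X/4)
q(h) = h (q(h) = h²/h = h)
F(N, -16) + q(u(4, -2)) = -14 + (-1 - ¼*(-2)) = -14 + (-1 + ½) = -14 - ½ = -29/2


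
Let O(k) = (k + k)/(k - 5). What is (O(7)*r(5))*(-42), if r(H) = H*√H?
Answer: -1470*√5 ≈ -3287.0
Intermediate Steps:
r(H) = H^(3/2)
O(k) = 2*k/(-5 + k) (O(k) = (2*k)/(-5 + k) = 2*k/(-5 + k))
(O(7)*r(5))*(-42) = ((2*7/(-5 + 7))*5^(3/2))*(-42) = ((2*7/2)*(5*√5))*(-42) = ((2*7*(½))*(5*√5))*(-42) = (7*(5*√5))*(-42) = (35*√5)*(-42) = -1470*√5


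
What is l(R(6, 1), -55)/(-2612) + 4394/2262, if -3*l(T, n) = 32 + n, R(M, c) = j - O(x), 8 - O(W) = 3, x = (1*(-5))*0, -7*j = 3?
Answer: 440761/227244 ≈ 1.9396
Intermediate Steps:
j = -3/7 (j = -1/7*3 = -3/7 ≈ -0.42857)
x = 0 (x = -5*0 = 0)
O(W) = 5 (O(W) = 8 - 1*3 = 8 - 3 = 5)
R(M, c) = -38/7 (R(M, c) = -3/7 - 1*5 = -3/7 - 5 = -38/7)
l(T, n) = -32/3 - n/3 (l(T, n) = -(32 + n)/3 = -32/3 - n/3)
l(R(6, 1), -55)/(-2612) + 4394/2262 = (-32/3 - 1/3*(-55))/(-2612) + 4394/2262 = (-32/3 + 55/3)*(-1/2612) + 4394*(1/2262) = (23/3)*(-1/2612) + 169/87 = -23/7836 + 169/87 = 440761/227244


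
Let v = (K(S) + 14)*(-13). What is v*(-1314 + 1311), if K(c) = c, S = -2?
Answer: 468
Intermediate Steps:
v = -156 (v = (-2 + 14)*(-13) = 12*(-13) = -156)
v*(-1314 + 1311) = -156*(-1314 + 1311) = -156*(-3) = 468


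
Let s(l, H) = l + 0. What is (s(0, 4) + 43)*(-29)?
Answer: -1247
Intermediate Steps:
s(l, H) = l
(s(0, 4) + 43)*(-29) = (0 + 43)*(-29) = 43*(-29) = -1247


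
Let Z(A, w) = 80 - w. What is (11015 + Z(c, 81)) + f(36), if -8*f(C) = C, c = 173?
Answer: 22019/2 ≈ 11010.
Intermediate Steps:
f(C) = -C/8
(11015 + Z(c, 81)) + f(36) = (11015 + (80 - 1*81)) - 1/8*36 = (11015 + (80 - 81)) - 9/2 = (11015 - 1) - 9/2 = 11014 - 9/2 = 22019/2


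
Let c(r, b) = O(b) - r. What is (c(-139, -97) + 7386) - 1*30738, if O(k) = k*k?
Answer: -13804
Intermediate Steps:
O(k) = k²
c(r, b) = b² - r
(c(-139, -97) + 7386) - 1*30738 = (((-97)² - 1*(-139)) + 7386) - 1*30738 = ((9409 + 139) + 7386) - 30738 = (9548 + 7386) - 30738 = 16934 - 30738 = -13804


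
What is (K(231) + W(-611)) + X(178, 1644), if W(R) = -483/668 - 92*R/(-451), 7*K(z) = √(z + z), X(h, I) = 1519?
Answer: 419858643/301268 + √462/7 ≈ 1396.7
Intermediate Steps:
K(z) = √2*√z/7 (K(z) = √(z + z)/7 = √(2*z)/7 = (√2*√z)/7 = √2*√z/7)
W(R) = -483/668 + 92*R/451 (W(R) = -483*1/668 - 92*R*(-1/451) = -483/668 + 92*R/451)
(K(231) + W(-611)) + X(178, 1644) = (√2*√231/7 + (-483/668 + (92/451)*(-611))) + 1519 = (√462/7 + (-483/668 - 56212/451)) + 1519 = (√462/7 - 37767449/301268) + 1519 = (-37767449/301268 + √462/7) + 1519 = 419858643/301268 + √462/7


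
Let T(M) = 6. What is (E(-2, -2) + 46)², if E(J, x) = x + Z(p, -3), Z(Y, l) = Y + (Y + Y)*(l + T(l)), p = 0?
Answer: 1936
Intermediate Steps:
Z(Y, l) = Y + 2*Y*(6 + l) (Z(Y, l) = Y + (Y + Y)*(l + 6) = Y + (2*Y)*(6 + l) = Y + 2*Y*(6 + l))
E(J, x) = x (E(J, x) = x + 0*(13 + 2*(-3)) = x + 0*(13 - 6) = x + 0*7 = x + 0 = x)
(E(-2, -2) + 46)² = (-2 + 46)² = 44² = 1936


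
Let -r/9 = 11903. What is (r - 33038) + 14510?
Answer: -125655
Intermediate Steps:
r = -107127 (r = -9*11903 = -107127)
(r - 33038) + 14510 = (-107127 - 33038) + 14510 = -140165 + 14510 = -125655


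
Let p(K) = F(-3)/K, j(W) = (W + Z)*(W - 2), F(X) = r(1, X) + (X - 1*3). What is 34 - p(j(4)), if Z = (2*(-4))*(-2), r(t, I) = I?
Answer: 1369/40 ≈ 34.225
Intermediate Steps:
Z = 16 (Z = -8*(-2) = 16)
F(X) = -3 + 2*X (F(X) = X + (X - 1*3) = X + (X - 3) = X + (-3 + X) = -3 + 2*X)
j(W) = (-2 + W)*(16 + W) (j(W) = (W + 16)*(W - 2) = (16 + W)*(-2 + W) = (-2 + W)*(16 + W))
p(K) = -9/K (p(K) = (-3 + 2*(-3))/K = (-3 - 6)/K = -9/K)
34 - p(j(4)) = 34 - (-9)/(-32 + 4² + 14*4) = 34 - (-9)/(-32 + 16 + 56) = 34 - (-9)/40 = 34 - 1*(-9/40) = 34 + 9/40 = 1369/40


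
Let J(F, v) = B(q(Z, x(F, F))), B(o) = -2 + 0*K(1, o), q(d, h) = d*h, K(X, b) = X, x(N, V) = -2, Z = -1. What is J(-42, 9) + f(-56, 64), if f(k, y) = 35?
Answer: 33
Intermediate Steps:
B(o) = -2 (B(o) = -2 + 0*1 = -2 + 0 = -2)
J(F, v) = -2
J(-42, 9) + f(-56, 64) = -2 + 35 = 33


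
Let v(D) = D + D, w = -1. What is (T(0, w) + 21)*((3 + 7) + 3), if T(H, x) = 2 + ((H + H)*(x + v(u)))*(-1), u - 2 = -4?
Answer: 299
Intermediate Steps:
u = -2 (u = 2 - 4 = -2)
v(D) = 2*D
T(H, x) = 2 - 2*H*(-4 + x) (T(H, x) = 2 + ((H + H)*(x + 2*(-2)))*(-1) = 2 + ((2*H)*(x - 4))*(-1) = 2 + ((2*H)*(-4 + x))*(-1) = 2 + (2*H*(-4 + x))*(-1) = 2 - 2*H*(-4 + x))
(T(0, w) + 21)*((3 + 7) + 3) = ((2 + 8*0 - 2*0*(-1)) + 21)*((3 + 7) + 3) = ((2 + 0 + 0) + 21)*(10 + 3) = (2 + 21)*13 = 23*13 = 299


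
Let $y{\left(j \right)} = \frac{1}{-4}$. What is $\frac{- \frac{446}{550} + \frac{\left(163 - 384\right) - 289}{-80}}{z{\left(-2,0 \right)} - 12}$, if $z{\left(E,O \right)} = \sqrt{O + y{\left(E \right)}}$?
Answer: $- \frac{73446}{158675} - \frac{12241 i}{634700} \approx -0.46287 - 0.019286 i$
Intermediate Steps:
$y{\left(j \right)} = - \frac{1}{4}$
$z{\left(E,O \right)} = \sqrt{- \frac{1}{4} + O}$ ($z{\left(E,O \right)} = \sqrt{O - \frac{1}{4}} = \sqrt{- \frac{1}{4} + O}$)
$\frac{- \frac{446}{550} + \frac{\left(163 - 384\right) - 289}{-80}}{z{\left(-2,0 \right)} - 12} = \frac{- \frac{446}{550} + \frac{\left(163 - 384\right) - 289}{-80}}{\frac{\sqrt{-1 + 4 \cdot 0}}{2} - 12} = \frac{\left(-446\right) \frac{1}{550} + \left(-221 - 289\right) \left(- \frac{1}{80}\right)}{\frac{\sqrt{-1 + 0}}{2} - 12} = \frac{- \frac{223}{275} - - \frac{51}{8}}{\frac{\sqrt{-1}}{2} - 12} = \frac{- \frac{223}{275} + \frac{51}{8}}{\frac{i}{2} - 12} = \frac{12241}{2200 \left(-12 + \frac{i}{2}\right)} = \frac{12241 \frac{4 \left(-12 - \frac{i}{2}\right)}{577}}{2200} = \frac{12241 \left(-12 - \frac{i}{2}\right)}{317350}$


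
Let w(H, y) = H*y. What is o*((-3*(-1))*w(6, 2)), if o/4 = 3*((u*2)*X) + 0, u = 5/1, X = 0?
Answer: 0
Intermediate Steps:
u = 5 (u = 5*1 = 5)
o = 0 (o = 4*(3*((5*2)*0) + 0) = 4*(3*(10*0) + 0) = 4*(3*0 + 0) = 4*(0 + 0) = 4*0 = 0)
o*((-3*(-1))*w(6, 2)) = 0*((-3*(-1))*(6*2)) = 0*(3*12) = 0*36 = 0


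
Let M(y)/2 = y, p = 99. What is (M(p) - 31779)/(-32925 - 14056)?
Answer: 2871/4271 ≈ 0.67221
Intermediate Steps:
M(y) = 2*y
(M(p) - 31779)/(-32925 - 14056) = (2*99 - 31779)/(-32925 - 14056) = (198 - 31779)/(-46981) = -31581*(-1/46981) = 2871/4271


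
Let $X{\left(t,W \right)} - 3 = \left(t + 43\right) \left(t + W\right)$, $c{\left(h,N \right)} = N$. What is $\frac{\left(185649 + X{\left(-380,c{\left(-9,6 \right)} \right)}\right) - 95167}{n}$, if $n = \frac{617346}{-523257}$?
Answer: $- \frac{37765725137}{205782} \approx -1.8352 \cdot 10^{5}$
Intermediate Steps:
$X{\left(t,W \right)} = 3 + \left(43 + t\right) \left(W + t\right)$ ($X{\left(t,W \right)} = 3 + \left(t + 43\right) \left(t + W\right) = 3 + \left(43 + t\right) \left(W + t\right)$)
$n = - \frac{205782}{174419}$ ($n = 617346 \left(- \frac{1}{523257}\right) = - \frac{205782}{174419} \approx -1.1798$)
$\frac{\left(185649 + X{\left(-380,c{\left(-9,6 \right)} \right)}\right) - 95167}{n} = \frac{\left(185649 + \left(3 + \left(-380\right)^{2} + 43 \cdot 6 + 43 \left(-380\right) + 6 \left(-380\right)\right)\right) - 95167}{- \frac{205782}{174419}} = \left(\left(185649 + \left(3 + 144400 + 258 - 16340 - 2280\right)\right) - 95167\right) \left(- \frac{174419}{205782}\right) = \left(\left(185649 + 126041\right) - 95167\right) \left(- \frac{174419}{205782}\right) = \left(311690 - 95167\right) \left(- \frac{174419}{205782}\right) = 216523 \left(- \frac{174419}{205782}\right) = - \frac{37765725137}{205782}$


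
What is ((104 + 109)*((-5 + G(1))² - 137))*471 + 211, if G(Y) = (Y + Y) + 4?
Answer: -13643717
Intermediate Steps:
G(Y) = 4 + 2*Y (G(Y) = 2*Y + 4 = 4 + 2*Y)
((104 + 109)*((-5 + G(1))² - 137))*471 + 211 = ((104 + 109)*((-5 + (4 + 2*1))² - 137))*471 + 211 = (213*((-5 + (4 + 2))² - 137))*471 + 211 = (213*((-5 + 6)² - 137))*471 + 211 = (213*(1² - 137))*471 + 211 = (213*(1 - 137))*471 + 211 = (213*(-136))*471 + 211 = -28968*471 + 211 = -13643928 + 211 = -13643717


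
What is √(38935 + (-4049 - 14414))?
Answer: 2*√5118 ≈ 143.08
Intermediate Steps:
√(38935 + (-4049 - 14414)) = √(38935 - 18463) = √20472 = 2*√5118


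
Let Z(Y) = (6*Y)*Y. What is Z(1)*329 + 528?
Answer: 2502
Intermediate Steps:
Z(Y) = 6*Y**2
Z(1)*329 + 528 = (6*1**2)*329 + 528 = (6*1)*329 + 528 = 6*329 + 528 = 1974 + 528 = 2502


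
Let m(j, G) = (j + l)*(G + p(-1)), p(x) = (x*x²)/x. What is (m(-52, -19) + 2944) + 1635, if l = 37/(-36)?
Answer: 11067/2 ≈ 5533.5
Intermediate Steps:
p(x) = x² (p(x) = x³/x = x²)
l = -37/36 (l = 37*(-1/36) = -37/36 ≈ -1.0278)
m(j, G) = (1 + G)*(-37/36 + j) (m(j, G) = (j - 37/36)*(G + (-1)²) = (-37/36 + j)*(G + 1) = (-37/36 + j)*(1 + G) = (1 + G)*(-37/36 + j))
(m(-52, -19) + 2944) + 1635 = ((-37/36 - 52 - 37/36*(-19) - 19*(-52)) + 2944) + 1635 = ((-37/36 - 52 + 703/36 + 988) + 2944) + 1635 = (1909/2 + 2944) + 1635 = 7797/2 + 1635 = 11067/2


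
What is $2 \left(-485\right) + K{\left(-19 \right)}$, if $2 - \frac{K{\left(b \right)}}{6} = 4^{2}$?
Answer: $-1054$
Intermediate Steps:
$K{\left(b \right)} = -84$ ($K{\left(b \right)} = 12 - 6 \cdot 4^{2} = 12 - 96 = -84$)
$2 \left(-485\right) + K{\left(-19 \right)} = 2 \left(-485\right) - 84 = -970 - 84 = -1054$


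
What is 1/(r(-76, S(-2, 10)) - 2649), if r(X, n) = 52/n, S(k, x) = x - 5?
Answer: -5/13193 ≈ -0.00037899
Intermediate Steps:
S(k, x) = -5 + x
1/(r(-76, S(-2, 10)) - 2649) = 1/(52/(-5 + 10) - 2649) = 1/(52/5 - 2649) = 1/(-13193/5) = -5/13193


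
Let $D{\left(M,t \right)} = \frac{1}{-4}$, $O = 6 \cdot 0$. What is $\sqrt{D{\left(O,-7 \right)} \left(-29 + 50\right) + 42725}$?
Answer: $\frac{\sqrt{170879}}{2} \approx 206.69$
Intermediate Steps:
$O = 0$
$D{\left(M,t \right)} = - \frac{1}{4}$
$\sqrt{D{\left(O,-7 \right)} \left(-29 + 50\right) + 42725} = \sqrt{- \frac{-29 + 50}{4} + 42725} = \sqrt{\left(- \frac{1}{4}\right) 21 + 42725} = \sqrt{- \frac{21}{4} + 42725} = \sqrt{\frac{170879}{4}} = \frac{\sqrt{170879}}{2}$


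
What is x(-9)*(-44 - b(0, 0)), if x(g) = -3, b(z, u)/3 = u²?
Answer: 132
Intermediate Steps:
b(z, u) = 3*u²
x(-9)*(-44 - b(0, 0)) = -3*(-44 - 3*0²) = -3*(-44 - 3*0) = -3*(-44 - 1*0) = -3*(-44 + 0) = -3*(-44) = 132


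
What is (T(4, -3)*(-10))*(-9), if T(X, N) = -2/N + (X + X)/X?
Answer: 240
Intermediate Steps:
T(X, N) = 2 - 2/N (T(X, N) = -2/N + (2*X)/X = -2/N + 2 = 2 - 2/N)
(T(4, -3)*(-10))*(-9) = ((2 - 2/(-3))*(-10))*(-9) = ((2 - 2*(-1/3))*(-10))*(-9) = ((2 + 2/3)*(-10))*(-9) = ((8/3)*(-10))*(-9) = -80/3*(-9) = 240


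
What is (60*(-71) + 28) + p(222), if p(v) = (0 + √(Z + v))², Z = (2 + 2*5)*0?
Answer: -4010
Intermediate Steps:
Z = 0 (Z = (2 + 10)*0 = 12*0 = 0)
p(v) = v (p(v) = (0 + √(0 + v))² = (0 + √v)² = (√v)² = v)
(60*(-71) + 28) + p(222) = (60*(-71) + 28) + 222 = (-4260 + 28) + 222 = -4232 + 222 = -4010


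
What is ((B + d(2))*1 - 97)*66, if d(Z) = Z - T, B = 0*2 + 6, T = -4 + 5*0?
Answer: -5610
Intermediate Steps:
T = -4 (T = -4 + 0 = -4)
B = 6 (B = 0 + 6 = 6)
d(Z) = 4 + Z (d(Z) = Z - 1*(-4) = Z + 4 = 4 + Z)
((B + d(2))*1 - 97)*66 = ((6 + (4 + 2))*1 - 97)*66 = ((6 + 6)*1 - 97)*66 = (12*1 - 97)*66 = (12 - 97)*66 = -85*66 = -5610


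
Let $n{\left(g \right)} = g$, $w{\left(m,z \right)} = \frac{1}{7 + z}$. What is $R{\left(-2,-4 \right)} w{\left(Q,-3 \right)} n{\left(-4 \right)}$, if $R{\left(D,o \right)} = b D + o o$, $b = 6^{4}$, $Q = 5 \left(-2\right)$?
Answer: $2576$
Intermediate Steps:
$Q = -10$
$b = 1296$
$R{\left(D,o \right)} = o^{2} + 1296 D$ ($R{\left(D,o \right)} = 1296 D + o o = 1296 D + o^{2} = o^{2} + 1296 D$)
$R{\left(-2,-4 \right)} w{\left(Q,-3 \right)} n{\left(-4 \right)} = \frac{\left(-4\right)^{2} + 1296 \left(-2\right)}{7 - 3} \left(-4\right) = \frac{16 - 2592}{4} \left(-4\right) = \left(-2576\right) \frac{1}{4} \left(-4\right) = \left(-644\right) \left(-4\right) = 2576$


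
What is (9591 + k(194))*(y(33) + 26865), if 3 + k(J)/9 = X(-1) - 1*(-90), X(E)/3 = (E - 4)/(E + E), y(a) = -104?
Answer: 558849963/2 ≈ 2.7943e+8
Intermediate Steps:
X(E) = 3*(-4 + E)/(2*E) (X(E) = 3*((E - 4)/(E + E)) = 3*((-4 + E)/((2*E))) = 3*((-4 + E)*(1/(2*E))) = 3*((-4 + E)/(2*E)) = 3*(-4 + E)/(2*E))
k(J) = 1701/2 (k(J) = -27 + 9*((3/2 - 6/(-1)) - 1*(-90)) = -27 + 9*((3/2 - 6*(-1)) + 90) = -27 + 9*((3/2 + 6) + 90) = -27 + 9*(15/2 + 90) = -27 + 9*(195/2) = -27 + 1755/2 = 1701/2)
(9591 + k(194))*(y(33) + 26865) = (9591 + 1701/2)*(-104 + 26865) = (20883/2)*26761 = 558849963/2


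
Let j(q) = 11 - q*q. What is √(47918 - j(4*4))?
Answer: √48163 ≈ 219.46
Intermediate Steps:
j(q) = 11 - q²
√(47918 - j(4*4)) = √(47918 - (11 - (4*4)²)) = √(47918 - (11 - 1*16²)) = √(47918 - (11 - 1*256)) = √(47918 - (11 - 256)) = √(47918 - 1*(-245)) = √(47918 + 245) = √48163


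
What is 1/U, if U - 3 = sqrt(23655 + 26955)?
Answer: -1/16867 + sqrt(50610)/50601 ≈ 0.0043866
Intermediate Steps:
U = 3 + sqrt(50610) (U = 3 + sqrt(23655 + 26955) = 3 + sqrt(50610) ≈ 227.97)
1/U = 1/(3 + sqrt(50610))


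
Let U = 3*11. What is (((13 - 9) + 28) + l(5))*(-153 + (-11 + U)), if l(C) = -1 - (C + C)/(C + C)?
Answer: -3930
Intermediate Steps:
U = 33
l(C) = -2 (l(C) = -1 - 2*C/(2*C) = -1 - 2*C*1/(2*C) = -1 - 1*1 = -1 - 1 = -2)
(((13 - 9) + 28) + l(5))*(-153 + (-11 + U)) = (((13 - 9) + 28) - 2)*(-153 + (-11 + 33)) = ((4 + 28) - 2)*(-153 + 22) = (32 - 2)*(-131) = 30*(-131) = -3930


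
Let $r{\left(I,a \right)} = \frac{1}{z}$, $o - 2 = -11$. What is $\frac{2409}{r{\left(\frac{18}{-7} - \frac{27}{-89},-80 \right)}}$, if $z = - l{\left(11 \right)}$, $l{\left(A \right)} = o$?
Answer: $21681$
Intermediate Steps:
$o = -9$ ($o = 2 - 11 = -9$)
$l{\left(A \right)} = -9$
$z = 9$ ($z = \left(-1\right) \left(-9\right) = 9$)
$r{\left(I,a \right)} = \frac{1}{9}$
$\frac{2409}{r{\left(\frac{18}{-7} - \frac{27}{-89},-80 \right)}} = 2409 \frac{1}{\frac{1}{9}} = 2409 \cdot 9 = 21681$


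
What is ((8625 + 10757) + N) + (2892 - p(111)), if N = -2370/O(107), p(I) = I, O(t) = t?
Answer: 2369071/107 ≈ 22141.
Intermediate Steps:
N = -2370/107 ≈ -22.150
((8625 + 10757) + N) + (2892 - p(111)) = ((8625 + 10757) - 2370/107) + (2892 - 1*111) = (19382 - 2370/107) + (2892 - 111) = 2071504/107 + 2781 = 2369071/107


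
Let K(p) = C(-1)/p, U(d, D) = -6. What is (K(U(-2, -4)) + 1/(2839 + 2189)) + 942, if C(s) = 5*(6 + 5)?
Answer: 1563429/1676 ≈ 932.83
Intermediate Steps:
C(s) = 55 (C(s) = 5*11 = 55)
K(p) = 55/p
(K(U(-2, -4)) + 1/(2839 + 2189)) + 942 = (55/(-6) + 1/(2839 + 2189)) + 942 = (55*(-1/6) + 1/5028) + 942 = (-55/6 + 1/5028) + 942 = -15363/1676 + 942 = 1563429/1676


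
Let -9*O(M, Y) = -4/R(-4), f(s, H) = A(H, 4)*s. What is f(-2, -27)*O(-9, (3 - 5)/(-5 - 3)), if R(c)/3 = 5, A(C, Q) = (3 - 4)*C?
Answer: -8/5 ≈ -1.6000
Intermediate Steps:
A(C, Q) = -C
f(s, H) = -H*s (f(s, H) = (-H)*s = -H*s)
R(c) = 15 (R(c) = 3*5 = 15)
O(M, Y) = 4/135 (O(M, Y) = -(-4)/(9*15) = -1/9*(-4/15) = 4/135)
f(-2, -27)*O(-9, (3 - 5)/(-5 - 3)) = -1*(-27)*(-2)*(4/135) = -54*4/135 = -8/5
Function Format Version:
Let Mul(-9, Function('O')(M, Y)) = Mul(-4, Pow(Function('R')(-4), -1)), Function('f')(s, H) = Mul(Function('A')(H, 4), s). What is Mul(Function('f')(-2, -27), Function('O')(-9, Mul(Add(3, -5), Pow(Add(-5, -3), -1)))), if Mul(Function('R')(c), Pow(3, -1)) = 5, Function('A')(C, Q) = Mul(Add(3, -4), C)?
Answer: Rational(-8, 5) ≈ -1.6000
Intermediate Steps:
Function('A')(C, Q) = Mul(-1, C)
Function('f')(s, H) = Mul(-1, H, s) (Function('f')(s, H) = Mul(Mul(-1, H), s) = Mul(-1, H, s))
Function('R')(c) = 15 (Function('R')(c) = Mul(3, 5) = 15)
Function('O')(M, Y) = Rational(4, 135) (Function('O')(M, Y) = Mul(Rational(-1, 9), Mul(-4, Pow(15, -1))) = Mul(Rational(-1, 9), Mul(-4, Rational(1, 15))) = Mul(Rational(-1, 9), Rational(-4, 15)) = Rational(4, 135))
Mul(Function('f')(-2, -27), Function('O')(-9, Mul(Add(3, -5), Pow(Add(-5, -3), -1)))) = Mul(Mul(-1, -27, -2), Rational(4, 135)) = Mul(-54, Rational(4, 135)) = Rational(-8, 5)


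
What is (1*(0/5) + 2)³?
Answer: 8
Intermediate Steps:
(1*(0/5) + 2)³ = (1*(0*(⅕)) + 2)³ = (1*0 + 2)³ = (0 + 2)³ = 2³ = 8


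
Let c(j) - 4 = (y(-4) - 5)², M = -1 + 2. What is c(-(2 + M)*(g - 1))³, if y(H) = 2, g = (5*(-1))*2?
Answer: 2197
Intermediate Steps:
M = 1
g = -10 (g = -5*2 = -10)
c(j) = 13 (c(j) = 4 + (2 - 5)² = 4 + (-3)² = 4 + 9 = 13)
c(-(2 + M)*(g - 1))³ = 13³ = 2197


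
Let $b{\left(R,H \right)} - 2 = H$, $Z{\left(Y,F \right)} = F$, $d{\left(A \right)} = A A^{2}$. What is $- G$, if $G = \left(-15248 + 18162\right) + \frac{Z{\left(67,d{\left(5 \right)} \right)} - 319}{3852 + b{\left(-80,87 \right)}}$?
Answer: $- \frac{11483880}{3941} \approx -2913.9$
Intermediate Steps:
$d{\left(A \right)} = A^{3}$
$b{\left(R,H \right)} = 2 + H$
$G = \frac{11483880}{3941}$ ($G = \left(-15248 + 18162\right) + \frac{5^{3} - 319}{3852 + \left(2 + 87\right)} = 2914 + \frac{125 - 319}{3852 + 89} = 2914 - \frac{194}{3941} = \frac{11483880}{3941} \approx 2913.9$)
$- G = \left(-1\right) \frac{11483880}{3941} = - \frac{11483880}{3941}$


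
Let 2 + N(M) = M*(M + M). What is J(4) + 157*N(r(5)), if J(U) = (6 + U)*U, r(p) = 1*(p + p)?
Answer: 31126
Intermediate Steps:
r(p) = 2*p (r(p) = 1*(2*p) = 2*p)
J(U) = U*(6 + U)
N(M) = -2 + 2*M**2 (N(M) = -2 + M*(M + M) = -2 + M*(2*M) = -2 + 2*M**2)
J(4) + 157*N(r(5)) = 4*(6 + 4) + 157*(-2 + 2*(2*5)**2) = 4*10 + 157*(-2 + 2*10**2) = 40 + 157*(-2 + 2*100) = 40 + 157*(-2 + 200) = 40 + 157*198 = 40 + 31086 = 31126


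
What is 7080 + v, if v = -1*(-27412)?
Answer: 34492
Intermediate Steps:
v = 27412
7080 + v = 7080 + 27412 = 34492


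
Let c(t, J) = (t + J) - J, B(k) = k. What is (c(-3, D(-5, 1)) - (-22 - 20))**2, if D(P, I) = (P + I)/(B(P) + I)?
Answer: 1521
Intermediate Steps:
D(P, I) = 1 (D(P, I) = (P + I)/(P + I) = (I + P)/(I + P) = 1)
c(t, J) = t (c(t, J) = (J + t) - J = t)
(c(-3, D(-5, 1)) - (-22 - 20))**2 = (-3 - (-22 - 20))**2 = (-3 - 1*(-42))**2 = (-3 + 42)**2 = 39**2 = 1521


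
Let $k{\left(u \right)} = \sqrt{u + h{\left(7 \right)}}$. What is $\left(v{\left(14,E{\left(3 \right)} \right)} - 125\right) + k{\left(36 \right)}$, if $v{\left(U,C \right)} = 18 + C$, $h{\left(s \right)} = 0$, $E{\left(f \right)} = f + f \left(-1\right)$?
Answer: $-101$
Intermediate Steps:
$E{\left(f \right)} = 0$ ($E{\left(f \right)} = f - f = 0$)
$k{\left(u \right)} = \sqrt{u}$ ($k{\left(u \right)} = \sqrt{u + 0} = \sqrt{u}$)
$\left(v{\left(14,E{\left(3 \right)} \right)} - 125\right) + k{\left(36 \right)} = \left(\left(18 + 0\right) - 125\right) + \sqrt{36} = \left(18 - 125\right) + 6 = -107 + 6 = -101$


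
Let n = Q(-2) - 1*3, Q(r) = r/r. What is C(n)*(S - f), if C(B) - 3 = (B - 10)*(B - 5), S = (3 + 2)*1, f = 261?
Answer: -22272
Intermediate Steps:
Q(r) = 1
S = 5 (S = 5*1 = 5)
n = -2 (n = 1 - 1*3 = 1 - 3 = -2)
C(B) = 3 + (-10 + B)*(-5 + B) (C(B) = 3 + (B - 10)*(B - 5) = 3 + (-10 + B)*(-5 + B))
C(n)*(S - f) = (53 + (-2)² - 15*(-2))*(5 - 1*261) = (53 + 4 + 30)*(5 - 261) = 87*(-256) = -22272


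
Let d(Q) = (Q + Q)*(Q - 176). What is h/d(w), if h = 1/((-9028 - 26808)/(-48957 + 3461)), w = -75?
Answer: 5687/168653175 ≈ 3.3720e-5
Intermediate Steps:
d(Q) = 2*Q*(-176 + Q) (d(Q) = (2*Q)*(-176 + Q) = 2*Q*(-176 + Q))
h = 11374/8959 (h = 1/(-35836/(-45496)) = 1/(-35836*(-1/45496)) = 1/(8959/11374) = 11374/8959 ≈ 1.2696)
h/d(w) = 11374/(8959*((2*(-75)*(-176 - 75)))) = 11374/(8959*((2*(-75)*(-251)))) = (11374/8959)/37650 = (11374/8959)*(1/37650) = 5687/168653175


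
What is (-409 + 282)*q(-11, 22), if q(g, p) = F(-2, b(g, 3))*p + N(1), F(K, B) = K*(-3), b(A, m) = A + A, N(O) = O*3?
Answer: -17145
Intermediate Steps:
N(O) = 3*O
b(A, m) = 2*A
F(K, B) = -3*K
q(g, p) = 3 + 6*p (q(g, p) = (-3*(-2))*p + 3*1 = 6*p + 3 = 3 + 6*p)
(-409 + 282)*q(-11, 22) = (-409 + 282)*(3 + 6*22) = -127*(3 + 132) = -127*135 = -17145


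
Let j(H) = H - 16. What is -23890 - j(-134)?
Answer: -23740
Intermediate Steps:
j(H) = -16 + H
-23890 - j(-134) = -23890 - (-16 - 134) = -23890 - 1*(-150) = -23890 + 150 = -23740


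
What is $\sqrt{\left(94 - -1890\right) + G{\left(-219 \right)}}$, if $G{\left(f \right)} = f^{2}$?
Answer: $\sqrt{49945} \approx 223.48$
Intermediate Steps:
$\sqrt{\left(94 - -1890\right) + G{\left(-219 \right)}} = \sqrt{\left(94 - -1890\right) + \left(-219\right)^{2}} = \sqrt{\left(94 + 1890\right) + 47961} = \sqrt{1984 + 47961} = \sqrt{49945}$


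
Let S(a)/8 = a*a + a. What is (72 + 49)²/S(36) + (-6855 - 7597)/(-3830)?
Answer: 105037771/20406240 ≈ 5.1473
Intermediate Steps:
S(a) = 8*a + 8*a² (S(a) = 8*(a*a + a) = 8*(a² + a) = 8*(a + a²) = 8*a + 8*a²)
(72 + 49)²/S(36) + (-6855 - 7597)/(-3830) = (72 + 49)²/((8*36*(1 + 36))) + (-6855 - 7597)/(-3830) = 121²/((8*36*37)) - 14452*(-1/3830) = 14641/10656 + 7226/1915 = 105037771/20406240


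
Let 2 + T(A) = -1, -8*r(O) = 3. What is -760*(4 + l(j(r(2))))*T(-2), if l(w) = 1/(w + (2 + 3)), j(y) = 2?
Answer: 66120/7 ≈ 9445.7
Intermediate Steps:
r(O) = -3/8 (r(O) = -⅛*3 = -3/8)
T(A) = -3 (T(A) = -2 - 1 = -3)
l(w) = 1/(5 + w) (l(w) = 1/(w + 5) = 1/(5 + w))
-760*(4 + l(j(r(2))))*T(-2) = -760*(4 + 1/(5 + 2))*(-3) = -760*(4 + 1/7)*(-3) = -760*(4 + ⅐)*(-3) = -22040*(-3)/7 = -760*(-87/7) = 66120/7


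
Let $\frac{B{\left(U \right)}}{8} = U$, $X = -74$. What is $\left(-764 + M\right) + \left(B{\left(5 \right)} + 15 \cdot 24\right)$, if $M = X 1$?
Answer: $-438$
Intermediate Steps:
$B{\left(U \right)} = 8 U$
$M = -74$ ($M = \left(-74\right) 1 = -74$)
$\left(-764 + M\right) + \left(B{\left(5 \right)} + 15 \cdot 24\right) = \left(-764 - 74\right) + \left(8 \cdot 5 + 15 \cdot 24\right) = -838 + \left(40 + 360\right) = -838 + 400 = -438$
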